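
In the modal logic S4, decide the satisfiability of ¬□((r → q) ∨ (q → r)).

1. ¬□((r → q) ∨ (q → r)), 0
2. ¬((r → q) ∨ (q → r)), 1   [¬□-rule on 1: fresh world 1, 0R1]
3. ¬(r → q), 1   [¬∨-rule on 2]
4. ¬(q → r), 1   [¬∨-rule on 2]
5. r, 1   [¬→-rule on 3]
6. ¬q, 1   [¬→-rule on 3]
7. q, 1   [¬→-rule on 4]
8. ¬r, 1   [¬→-rule on 4]
Accessibility: 0R0, 0R1, 1R1
Branch closes: q and ¬q both at 1.
(One branch shown.) All branches close.

No, unsatisfiable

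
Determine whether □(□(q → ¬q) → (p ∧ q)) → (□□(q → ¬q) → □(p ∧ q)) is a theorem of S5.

Tableau for the negation ¬(□(□(q → ¬q) → (p ∧ q)) → (□□(q → ¬q) → □(p ∧ q))):
1. ¬(□(□(q → ¬q) → (p ∧ q)) → (□□(q → ¬q) → □(p ∧ q))), 0
2. □(□(q → ¬q) → (p ∧ q)), 0   [¬→-rule on 1]
3. ¬(□□(q → ¬q) → □(p ∧ q)), 0   [¬→-rule on 1]
4. □□(q → ¬q), 0   [¬→-rule on 3]
5. ¬□(p ∧ q), 0   [¬→-rule on 3]
6. □(q → ¬q) → (p ∧ q), 0   [□-rule on 2 via 0R0]
7. □(q → ¬q), 0   [□-rule on 4 via 0R0]
8. q → ¬q, 0   [□-rule on 7 via 0R0]
9. ¬□(q → ¬q), 0   [→-rule on 6 (branches; this branch)]
10. ¬q, 0   [→-rule on 8 (branches; this branch)]
11. ¬(p ∧ q), 1   [¬□-rule on 5: fresh world 1, 0R1]
12. □(q → ¬q) → (p ∧ q), 1   [□-rule on 2 via 0R1]
13. □(q → ¬q), 1   [□-rule on 4 via 0R1]
14. q → ¬q, 1   [□-rule on 7 via 0R1]
15. ¬q, 1   [¬∧-rule on 11 (branches; this branch)]
16. ¬□(q → ¬q), 1   [→-rule on 12 (branches; this branch)]
17. ¬(q → ¬q), 2   [¬□-rule on 9: fresh world 2, 0R2]
18. q, 2   [¬→-rule on 17]
19. □(q → ¬q) → (p ∧ q), 2   [□-rule on 2 via 0R2]
20. □(q → ¬q), 2   [□-rule on 4 via 0R2]
21. q → ¬q, 2   [□-rule on 7 via 0R2]
22. p ∧ q, 2   [→-rule on 19 (branches; this branch)]
23. p, 2   [∧-rule on 22]
24. ¬q, 2   [→-rule on 21 (branches; this branch)]
Accessibility: 0R0, 0R1, 0R2, 1R0, 1R1, 1R2, 2R0, 2R1, 2R2
Branch closes: q and ¬q both at 2.
Every branch of the negation's tableau closes; the branch above is one of them.

Valid in S5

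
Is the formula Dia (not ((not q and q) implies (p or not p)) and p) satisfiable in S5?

Unsatisfiable (every branch closes)

1. Dia (not ((not q and q) implies (p or not p)) and p), 0
2. not ((not q and q) implies (p or not p)) and p, 1   [Dia-rule on 1: fresh world 1, 0R1]
3. not ((not q and q) implies (p or not p)), 1   [and-rule on 2]
4. p, 1   [and-rule on 2]
5. not q and q, 1   [neg-implies-rule on 3]
6. not (p or not p), 1   [neg-implies-rule on 3]
7. not q, 1   [and-rule on 5]
8. q, 1   [and-rule on 5]
Accessibility: 0R0, 0R1, 1R0, 1R1
Branch closes: q and not q both at 1.
Every branch closes; the branch above is one of them.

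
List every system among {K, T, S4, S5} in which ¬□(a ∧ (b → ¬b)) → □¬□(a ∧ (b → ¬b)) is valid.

S5

S4-tableau for the negation ¬(¬□(a ∧ (b → ¬b)) → □¬□(a ∧ (b → ¬b))):
1. ¬(¬□(a ∧ (b → ¬b)) → □¬□(a ∧ (b → ¬b))), w0
2. ¬□(a ∧ (b → ¬b)), w0
3. ¬□¬□(a ∧ (b → ¬b)), w0
4. ¬(a ∧ (b → ¬b)), w1
5. ¬(b → ¬b), w1
6. b, w1
7. □(a ∧ (b → ¬b)), w2
8. a ∧ (b → ¬b), w2
9. a, w2
10. b → ¬b, w2
11. ¬b, w2
Accessibility: w0Rw0, w0Rw1, w0Rw2, w1Rw1, w2Rw2
Complete open branch: countermodel on an S4-frame, so not valid in S4, nor in K, T (the same frame is also a K-frame and a T-frame).
S5-tableau for the negation ¬(¬□(a ∧ (b → ¬b)) → □¬□(a ∧ (b → ¬b))):
1. ¬(¬□(a ∧ (b → ¬b)) → □¬□(a ∧ (b → ¬b))), w0
2. ¬□(a ∧ (b → ¬b)), w0
3. ¬□¬□(a ∧ (b → ¬b)), w0
4. ¬(a ∧ (b → ¬b)), w1
5. ¬(b → ¬b), w1
6. b, w1
7. □(a ∧ (b → ¬b)), w2
8. a ∧ (b → ¬b), w0
9. a, w0
10. b → ¬b, w0
11. a ∧ (b → ¬b), w1
12. a, w1
13. b → ¬b, w1
14. a ∧ (b → ¬b), w2
15. a, w2
16. b → ¬b, w2
17. ¬b, w0
18. ¬b, w1
Accessibility: w0Rw0, w0Rw1, w0Rw2, w1Rw0, w1Rw1, w1Rw2, w2Rw0, w2Rw1, w2Rw2
Branch closes: b and ¬b both at w1.
Every branch closes (one shown): valid in S5.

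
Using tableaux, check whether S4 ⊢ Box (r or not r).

Valid in S4

Tableau for the negation not Box (r or not r):
1. not Box (r or not r), 0
2. not (r or not r), 1   [neg-Box-rule on 1: fresh world 1, 0R1]
3. not r, 1   [neg-or-rule on 2]
4. r, 1   [neg-or-rule on 2]
Accessibility: 0R0, 0R1, 1R1
Branch closes: r and not r both at 1.
Every branch of the negation's tableau closes; the branch above is one of them.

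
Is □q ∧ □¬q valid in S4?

Tableau for the negation ¬(□q ∧ □¬q):
1. ¬(□q ∧ □¬q), w0
2. ¬□¬q, w0
3. q, w1
Accessibility: w0Rw0, w0Rw1, w1Rw1
The negation has an open branch (countermodel exists).

No, not valid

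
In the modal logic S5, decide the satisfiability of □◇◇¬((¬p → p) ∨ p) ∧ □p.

1. □◇◇¬((¬p → p) ∨ p) ∧ □p, 0
2. □◇◇¬((¬p → p) ∨ p), 0
3. □p, 0
4. ◇◇¬((¬p → p) ∨ p), 0
5. p, 0
6. ◇¬((¬p → p) ∨ p), 1
7. ◇◇¬((¬p → p) ∨ p), 1
8. p, 1
9. ¬((¬p → p) ∨ p), 2
10. ¬(¬p → p), 2
11. ¬p, 2
12. ◇◇¬((¬p → p) ∨ p), 2
13. p, 2
Accessibility: 0R0, 0R1, 0R2, 1R0, 1R1, 1R2, 2R0, 2R1, 2R2
Branch closes: p and ¬p both at 2.
Every branch closes; the branch above is one of them.

No, unsatisfiable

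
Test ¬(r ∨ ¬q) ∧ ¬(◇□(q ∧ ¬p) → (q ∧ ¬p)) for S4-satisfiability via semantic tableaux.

1. ¬(r ∨ ¬q) ∧ ¬(◇□(q ∧ ¬p) → (q ∧ ¬p)), w0
2. ¬(r ∨ ¬q), w0   [∧-rule on 1]
3. ¬(◇□(q ∧ ¬p) → (q ∧ ¬p)), w0   [∧-rule on 1]
4. ¬r, w0   [¬∨-rule on 2]
5. q, w0   [¬∨-rule on 2]
6. ◇□(q ∧ ¬p), w0   [¬→-rule on 3]
7. ¬(q ∧ ¬p), w0   [¬→-rule on 3]
8. p, w0   [¬∧-rule on 7 (branches; this branch)]
9. □(q ∧ ¬p), w1   [◇-rule on 6: fresh world w1, w0Rw1]
10. q ∧ ¬p, w1   [□-rule on 9 via w1Rw1]
11. q, w1   [∧-rule on 10]
12. ¬p, w1   [∧-rule on 10]
Accessibility: w0Rw0, w0Rw1, w1Rw1

Yes, satisfiable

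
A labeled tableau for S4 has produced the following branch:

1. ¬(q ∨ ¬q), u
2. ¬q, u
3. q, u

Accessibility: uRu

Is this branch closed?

Both q and ¬q appear at u.

Yes, closed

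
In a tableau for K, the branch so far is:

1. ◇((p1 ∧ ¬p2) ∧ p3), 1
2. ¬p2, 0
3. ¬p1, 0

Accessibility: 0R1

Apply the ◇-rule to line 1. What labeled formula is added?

a fresh world 2 with 1R2, and (p1 ∧ ¬p2) ∧ p3 at 2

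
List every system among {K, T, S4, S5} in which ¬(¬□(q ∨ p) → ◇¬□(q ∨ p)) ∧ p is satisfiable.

K-tableau for the formula:
1. ¬(¬□(q ∨ p) → ◇¬□(q ∨ p)) ∧ p, 0
2. ¬(¬□(q ∨ p) → ◇¬□(q ∨ p)), 0   [∧-rule on 1]
3. p, 0   [∧-rule on 1]
4. ¬□(q ∨ p), 0   [¬→-rule on 2]
5. ¬◇¬□(q ∨ p), 0   [¬→-rule on 2]
6. ¬(q ∨ p), 1   [¬□-rule on 4: fresh world 1, 0R1]
7. ¬q, 1   [¬∨-rule on 6]
8. ¬p, 1   [¬∨-rule on 6]
9. □(q ∨ p), 1   [¬◇-rule on 5 via 0R1]
Accessibility: 0R1
Complete open branch: satisfiable in K.
T-tableau for the formula:
1. ¬(¬□(q ∨ p) → ◇¬□(q ∨ p)) ∧ p, 0
2. ¬(¬□(q ∨ p) → ◇¬□(q ∨ p)), 0   [∧-rule on 1]
3. p, 0   [∧-rule on 1]
4. ¬□(q ∨ p), 0   [¬→-rule on 2]
5. ¬◇¬□(q ∨ p), 0   [¬→-rule on 2]
6. □(q ∨ p), 0   [¬◇-rule on 5 via 0R0]
7. q ∨ p, 0   [□-rule on 6 via 0R0]
8. ¬(q ∨ p), 1   [¬□-rule on 4: fresh world 1, 0R1]
9. ¬q, 1   [¬∨-rule on 8]
10. ¬p, 1   [¬∨-rule on 8]
11. □(q ∨ p), 1   [¬◇-rule on 5 via 0R1]
12. q ∨ p, 1   [□-rule on 6 via 0R1]
13. p, 1   [∨-rule on 12 (branches; this branch)]
Accessibility: 0R0, 0R1, 1R1
Branch closes: p and ¬p both at 1.
Every branch closes (one shown): unsatisfiable in T, hence also in S4, S5 (every S4/S5-frame is a T-frame).

K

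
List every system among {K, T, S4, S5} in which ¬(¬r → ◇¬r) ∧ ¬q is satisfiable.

T-tableau for the formula:
1. ¬(¬r → ◇¬r) ∧ ¬q, u
2. ¬(¬r → ◇¬r), u
3. ¬q, u
4. ¬r, u
5. ¬◇¬r, u
6. r, u
Accessibility: uRu
Branch closes: r and ¬r both at u.
Every branch closes (one shown): unsatisfiable in T, hence also in S4, S5 (every S4/S5-frame is a T-frame).
K-tableau for the formula:
1. ¬(¬r → ◇¬r) ∧ ¬q, u
2. ¬(¬r → ◇¬r), u
3. ¬q, u
4. ¬r, u
5. ¬◇¬r, u
Complete open branch: satisfiable in K.

K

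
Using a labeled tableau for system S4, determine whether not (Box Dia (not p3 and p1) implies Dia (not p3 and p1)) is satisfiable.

Unsatisfiable

1. not (Box Dia (not p3 and p1) implies Dia (not p3 and p1)), u
2. Box Dia (not p3 and p1), u   [neg-implies-rule on 1]
3. not Dia (not p3 and p1), u   [neg-implies-rule on 1]
4. Dia (not p3 and p1), u   [Box-rule on 2 via uRu]
5. not (not p3 and p1), u   [neg-Dia-rule on 3 via uRu]
6. not p1, u   [neg-and-rule on 5 (branches; this branch)]
7. not p3 and p1, v   [Dia-rule on 4: fresh world v, uRv]
8. not p3, v   [and-rule on 7]
9. p1, v   [and-rule on 7]
10. Dia (not p3 and p1), v   [Box-rule on 2 via uRv]
11. not (not p3 and p1), v   [neg-Dia-rule on 3 via uRv]
12. not p1, v   [neg-and-rule on 11 (branches; this branch)]
Accessibility: uRu, uRv, vRv
Branch closes: p1 and not p1 both at v.
All branches of the tableau close; one closing branch shown above.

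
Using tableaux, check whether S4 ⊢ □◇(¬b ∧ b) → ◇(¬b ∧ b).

Tableau for the negation ¬(□◇(¬b ∧ b) → ◇(¬b ∧ b)):
1. ¬(□◇(¬b ∧ b) → ◇(¬b ∧ b)), u
2. □◇(¬b ∧ b), u
3. ¬◇(¬b ∧ b), u
4. ◇(¬b ∧ b), u
5. ¬(¬b ∧ b), u
6. ¬b, u
7. ¬b ∧ b, v
8. ¬b, v
9. b, v
Accessibility: uRu, uRv, vRv
Branch closes: b and ¬b both at v.
Every branch of the negation's tableau closes; the branch above is one of them.

Valid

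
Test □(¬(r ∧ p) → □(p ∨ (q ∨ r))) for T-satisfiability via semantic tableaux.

Satisfiable (open branch found)

1. □(¬(r ∧ p) → □(p ∨ (q ∨ r))), w0
2. ¬(r ∧ p) → □(p ∨ (q ∨ r)), w0   [□-rule on 1 via w0Rw0]
3. □(p ∨ (q ∨ r)), w0   [→-rule on 2 (branches; this branch)]
4. p ∨ (q ∨ r), w0   [□-rule on 3 via w0Rw0]
5. q ∨ r, w0   [∨-rule on 4 (branches; this branch)]
6. r, w0   [∨-rule on 5 (branches; this branch)]
Accessibility: w0Rw0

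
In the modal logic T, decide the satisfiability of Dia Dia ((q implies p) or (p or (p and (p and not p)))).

1. Dia Dia ((q implies p) or (p or (p and (p and not p)))), u
2. Dia ((q implies p) or (p or (p and (p and not p)))), v
3. (q implies p) or (p or (p and (p and not p))), w
4. p or (p and (p and not p)), w
5. p, w
Accessibility: uRu, uRv, vRv, vRw, wRw

Yes, satisfiable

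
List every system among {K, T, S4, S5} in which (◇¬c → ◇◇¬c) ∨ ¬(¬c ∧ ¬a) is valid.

T-tableau for the negation ¬((◇¬c → ◇◇¬c) ∨ ¬(¬c ∧ ¬a)):
1. ¬((◇¬c → ◇◇¬c) ∨ ¬(¬c ∧ ¬a)), w0
2. ¬(◇¬c → ◇◇¬c), w0
3. ¬c ∧ ¬a, w0
4. ◇¬c, w0
5. ¬◇◇¬c, w0
6. ¬c, w0
7. ¬a, w0
8. ¬◇¬c, w0
9. c, w0
Accessibility: w0Rw0
Branch closes: c and ¬c both at w0.
Every branch closes (one shown): valid in T, hence also in S4, S5 (every theorem of T is a theorem of S4 and S5).
K-tableau for the negation ¬((◇¬c → ◇◇¬c) ∨ ¬(¬c ∧ ¬a)):
1. ¬((◇¬c → ◇◇¬c) ∨ ¬(¬c ∧ ¬a)), w0
2. ¬(◇¬c → ◇◇¬c), w0
3. ¬c ∧ ¬a, w0
4. ◇¬c, w0
5. ¬◇◇¬c, w0
6. ¬c, w0
7. ¬a, w0
8. ¬c, w1
9. ¬◇¬c, w1
Accessibility: w0Rw1
Complete open branch: countermodel on a K-frame, so not valid in K.

T, S4, S5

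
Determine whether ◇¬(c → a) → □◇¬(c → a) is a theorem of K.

Tableau for the negation ¬(◇¬(c → a) → □◇¬(c → a)):
1. ¬(◇¬(c → a) → □◇¬(c → a)), u
2. ◇¬(c → a), u
3. ¬□◇¬(c → a), u
4. ¬(c → a), v
5. c, v
6. ¬a, v
7. ¬◇¬(c → a), w
Accessibility: uRv, uRw
The negation has an open branch (countermodel exists).

Invalid (countermodel exists)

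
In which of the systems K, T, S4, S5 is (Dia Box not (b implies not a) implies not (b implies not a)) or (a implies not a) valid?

S5-tableau for the negation not ((Dia Box not (b implies not a) implies not (b implies not a)) or (a implies not a)):
1. not ((Dia Box not (b implies not a) implies not (b implies not a)) or (a implies not a)), w0
2. not (Dia Box not (b implies not a) implies not (b implies not a)), w0
3. not (a implies not a), w0
4. Dia Box not (b implies not a), w0
5. b implies not a, w0
6. a, w0
7. not b, w0
8. Box not (b implies not a), w1
9. not (b implies not a), w0
10. b, w0
Accessibility: w0Rw0, w0Rw1, w1Rw0, w1Rw1
Branch closes: b and not b both at w0.
Every branch closes (one shown): valid in S5.
S4-tableau for the negation not ((Dia Box not (b implies not a) implies not (b implies not a)) or (a implies not a)):
1. not ((Dia Box not (b implies not a) implies not (b implies not a)) or (a implies not a)), w0
2. not (Dia Box not (b implies not a) implies not (b implies not a)), w0
3. not (a implies not a), w0
4. Dia Box not (b implies not a), w0
5. b implies not a, w0
6. a, w0
7. not b, w0
8. Box not (b implies not a), w1
9. not (b implies not a), w1
10. b, w1
11. a, w1
Accessibility: w0Rw0, w0Rw1, w1Rw1
Complete open branch: countermodel on an S4-frame, so not valid in S4, nor in K, T (the same frame is also a K-frame and a T-frame).

S5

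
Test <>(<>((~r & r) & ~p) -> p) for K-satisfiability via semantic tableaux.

1. <>(<>((~r & r) & ~p) -> p), 0
2. <>((~r & r) & ~p) -> p, 1
3. p, 1
Accessibility: 0R1

Satisfiable (open branch found)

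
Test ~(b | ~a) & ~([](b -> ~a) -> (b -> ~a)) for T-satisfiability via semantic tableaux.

Unsatisfiable (every branch closes)

1. ~(b | ~a) & ~([](b -> ~a) -> (b -> ~a)), 0
2. ~(b | ~a), 0
3. ~([](b -> ~a) -> (b -> ~a)), 0
4. ~b, 0
5. a, 0
6. [](b -> ~a), 0
7. ~(b -> ~a), 0
8. b, 0
Accessibility: 0R0
Branch closes: b and ~b both at 0.
All branches of the tableau close; one closing branch shown above.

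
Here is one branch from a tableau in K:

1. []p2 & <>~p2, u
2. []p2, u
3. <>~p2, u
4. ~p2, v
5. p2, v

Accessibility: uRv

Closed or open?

Yes, closed

Both p2 and ~p2 appear at v.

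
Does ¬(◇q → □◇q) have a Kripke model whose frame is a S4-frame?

1. ¬(◇q → □◇q), 0
2. ◇q, 0
3. ¬□◇q, 0
4. q, 1
5. ¬◇q, 2
6. ¬q, 2
Accessibility: 0R0, 0R1, 0R2, 1R1, 2R2

Yes, satisfiable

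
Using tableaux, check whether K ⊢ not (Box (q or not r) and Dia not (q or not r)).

Valid

Tableau for the negation Box (q or not r) and Dia not (q or not r):
1. Box (q or not r) and Dia not (q or not r), u
2. Box (q or not r), u   [and-rule on 1]
3. Dia not (q or not r), u   [and-rule on 1]
4. not (q or not r), v   [Dia-rule on 3: fresh world v, uRv]
5. not q, v   [neg-or-rule on 4]
6. r, v   [neg-or-rule on 4]
7. q or not r, v   [Box-rule on 2 via uRv]
8. not r, v   [or-rule on 7 (branches; this branch)]
Accessibility: uRv
Branch closes: r and not r both at v.
Every branch of the negation's tableau closes; the branch above is one of them.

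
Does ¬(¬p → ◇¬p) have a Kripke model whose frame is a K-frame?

1. ¬(¬p → ◇¬p), u
2. ¬p, u
3. ¬◇¬p, u

Yes, satisfiable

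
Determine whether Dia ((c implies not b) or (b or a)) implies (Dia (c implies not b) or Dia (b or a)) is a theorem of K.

Tableau for the negation not (Dia ((c implies not b) or (b or a)) implies (Dia (c implies not b) or Dia (b or a))):
1. not (Dia ((c implies not b) or (b or a)) implies (Dia (c implies not b) or Dia (b or a))), u
2. Dia ((c implies not b) or (b or a)), u
3. not (Dia (c implies not b) or Dia (b or a)), u
4. not Dia (c implies not b), u
5. not Dia (b or a), u
6. (c implies not b) or (b or a), v
7. not (c implies not b), v
8. c, v
9. b, v
10. not (b or a), v
11. not b, v
12. not a, v
Accessibility: uRv
Branch closes: b and not b both at v.
All branches of the negation close; one closing branch shown above.

Valid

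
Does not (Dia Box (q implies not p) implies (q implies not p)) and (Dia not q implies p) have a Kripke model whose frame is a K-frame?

1. not (Dia Box (q implies not p) implies (q implies not p)) and (Dia not q implies p), u
2. not (Dia Box (q implies not p) implies (q implies not p)), u
3. Dia not q implies p, u
4. Dia Box (q implies not p), u
5. not (q implies not p), u
6. q, u
7. p, u
8. Box (q implies not p), v
Accessibility: uRv

Satisfiable (open branch found)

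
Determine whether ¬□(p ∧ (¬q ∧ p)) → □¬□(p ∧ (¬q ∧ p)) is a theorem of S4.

Not valid

Tableau for the negation ¬(¬□(p ∧ (¬q ∧ p)) → □¬□(p ∧ (¬q ∧ p))):
1. ¬(¬□(p ∧ (¬q ∧ p)) → □¬□(p ∧ (¬q ∧ p))), u
2. ¬□(p ∧ (¬q ∧ p)), u   [¬→-rule on 1]
3. ¬□¬□(p ∧ (¬q ∧ p)), u   [¬→-rule on 1]
4. ¬(p ∧ (¬q ∧ p)), v   [¬□-rule on 2: fresh world v, uRv]
5. ¬(¬q ∧ p), v   [¬∧-rule on 4 (branches; this branch)]
6. ¬p, v   [¬∧-rule on 5 (branches; this branch)]
7. □(p ∧ (¬q ∧ p)), w   [¬□-rule on 3: fresh world w, uRw]
8. p ∧ (¬q ∧ p), w   [□-rule on 7 via wRw]
9. p, w   [∧-rule on 8]
10. ¬q ∧ p, w   [∧-rule on 8]
11. ¬q, w   [∧-rule on 10]
Accessibility: uRu, uRv, uRw, vRv, wRw
The negation has an open branch (countermodel exists).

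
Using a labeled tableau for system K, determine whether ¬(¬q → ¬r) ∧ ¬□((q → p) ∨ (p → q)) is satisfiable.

Unsatisfiable

1. ¬(¬q → ¬r) ∧ ¬□((q → p) ∨ (p → q)), 0
2. ¬(¬q → ¬r), 0
3. ¬□((q → p) ∨ (p → q)), 0
4. ¬q, 0
5. r, 0
6. ¬((q → p) ∨ (p → q)), 1
7. ¬(q → p), 1
8. ¬(p → q), 1
9. q, 1
10. ¬p, 1
11. p, 1
12. ¬q, 1
Accessibility: 0R1
Branch closes: p and ¬p both at 1.
All branches of the tableau close; one closing branch shown above.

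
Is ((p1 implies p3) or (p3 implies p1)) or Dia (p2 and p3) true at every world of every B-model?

Tableau for the negation not (((p1 implies p3) or (p3 implies p1)) or Dia (p2 and p3)):
1. not (((p1 implies p3) or (p3 implies p1)) or Dia (p2 and p3)), 0
2. not ((p1 implies p3) or (p3 implies p1)), 0
3. not Dia (p2 and p3), 0
4. not (p1 implies p3), 0
5. not (p3 implies p1), 0
6. p1, 0
7. not p3, 0
8. p3, 0
9. not p1, 0
Accessibility: 0R0
Branch closes: p3 and not p3 both at 0.
All branches of the negation close; one closing branch shown above.

Yes, valid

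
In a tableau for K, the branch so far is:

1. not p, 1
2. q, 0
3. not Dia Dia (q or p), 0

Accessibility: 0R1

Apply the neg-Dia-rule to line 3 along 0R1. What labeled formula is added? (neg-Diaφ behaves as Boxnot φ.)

neg-Diaφ behaves as Boxnot φ: propagate the negated body to each accessible world.

not Dia (q or p), 1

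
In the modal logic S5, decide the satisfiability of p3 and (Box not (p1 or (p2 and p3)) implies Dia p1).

Yes, satisfiable

1. p3 and (Box not (p1 or (p2 and p3)) implies Dia p1), u
2. p3, u   [and-rule on 1]
3. Box not (p1 or (p2 and p3)) implies Dia p1, u   [and-rule on 1]
4. Dia p1, u   [implies-rule on 3 (branches; this branch)]
5. p1, v   [Dia-rule on 4: fresh world v, uRv]
Accessibility: uRu, uRv, vRu, vRv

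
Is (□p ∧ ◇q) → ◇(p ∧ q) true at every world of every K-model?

Tableau for the negation ¬((□p ∧ ◇q) → ◇(p ∧ q)):
1. ¬((□p ∧ ◇q) → ◇(p ∧ q)), w0
2. □p ∧ ◇q, w0
3. ¬◇(p ∧ q), w0
4. □p, w0
5. ◇q, w0
6. q, w1
7. ¬(p ∧ q), w1
8. p, w1
9. ¬q, w1
Accessibility: w0Rw1
Branch closes: q and ¬q both at w1.
All branches of the negation close; one closing branch shown above.

Yes, valid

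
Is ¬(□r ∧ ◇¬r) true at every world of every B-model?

Tableau for the negation □r ∧ ◇¬r:
1. □r ∧ ◇¬r, w0
2. □r, w0
3. ◇¬r, w0
4. r, w0
5. ¬r, w1
6. r, w1
Accessibility: w0Rw0, w0Rw1, w1Rw0, w1Rw1
Branch closes: r and ¬r both at w1.
Every branch of the negation's tableau closes; the branch above is one of them.

Yes, valid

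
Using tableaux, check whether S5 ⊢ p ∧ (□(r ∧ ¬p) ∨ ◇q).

Not valid

Tableau for the negation ¬(p ∧ (□(r ∧ ¬p) ∨ ◇q)):
1. ¬(p ∧ (□(r ∧ ¬p) ∨ ◇q)), 0
2. ¬(□(r ∧ ¬p) ∨ ◇q), 0
3. ¬□(r ∧ ¬p), 0
4. ¬◇q, 0
5. ¬q, 0
6. ¬(r ∧ ¬p), 1
7. ¬q, 1
8. p, 1
Accessibility: 0R0, 0R1, 1R0, 1R1
The negation has an open branch (countermodel exists).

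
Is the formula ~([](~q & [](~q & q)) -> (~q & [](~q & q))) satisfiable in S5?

Unsatisfiable (every branch closes)

1. ~([](~q & [](~q & q)) -> (~q & [](~q & q))), u
2. [](~q & [](~q & q)), u   [~->-rule on 1]
3. ~(~q & [](~q & q)), u   [~->-rule on 1]
4. ~q & [](~q & q), u   [[]-rule on 2 via uRu]
5. ~q, u   [&-rule on 4]
6. [](~q & q), u   [&-rule on 4]
7. ~q & q, u   [[]-rule on 6 via uRu]
8. q, u   [&-rule on 7]
Accessibility: uRu
Branch closes: q and ~q both at u.
Every branch closes; the branch above is one of them.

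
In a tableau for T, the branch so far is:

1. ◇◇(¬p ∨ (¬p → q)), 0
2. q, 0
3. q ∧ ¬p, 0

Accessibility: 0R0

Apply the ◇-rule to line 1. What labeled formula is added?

a fresh world 1 with 0R1, and ◇(¬p ∨ (¬p → q)) at 1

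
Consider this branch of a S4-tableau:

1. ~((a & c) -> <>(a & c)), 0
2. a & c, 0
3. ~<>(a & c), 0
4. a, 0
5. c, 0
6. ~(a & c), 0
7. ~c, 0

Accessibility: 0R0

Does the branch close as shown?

Yes, closed

Both c and ~c appear at 0.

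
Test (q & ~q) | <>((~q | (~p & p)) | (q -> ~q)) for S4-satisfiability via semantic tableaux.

Satisfiable (open branch found)

1. (q & ~q) | <>((~q | (~p & p)) | (q -> ~q)), 0
2. <>((~q | (~p & p)) | (q -> ~q)), 0   [|-rule on 1 (branches; this branch)]
3. (~q | (~p & p)) | (q -> ~q), 1   [<>-rule on 2: fresh world 1, 0R1]
4. q -> ~q, 1   [|-rule on 3 (branches; this branch)]
5. ~q, 1   [->-rule on 4 (branches; this branch)]
Accessibility: 0R0, 0R1, 1R1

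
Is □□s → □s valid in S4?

Valid

Tableau for the negation ¬(□□s → □s):
1. ¬(□□s → □s), 0
2. □□s, 0   [¬→-rule on 1]
3. ¬□s, 0   [¬→-rule on 1]
4. □s, 0   [□-rule on 2 via 0R0]
5. s, 0   [□-rule on 4 via 0R0]
6. ¬s, 1   [¬□-rule on 3: fresh world 1, 0R1]
7. □s, 1   [□-rule on 2 via 0R1]
8. s, 1   [□-rule on 4 via 0R1]
Accessibility: 0R0, 0R1, 1R1
Branch closes: s and ¬s both at 1.
All branches of the negation close; one closing branch shown above.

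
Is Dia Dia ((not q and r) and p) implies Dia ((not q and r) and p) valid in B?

Tableau for the negation not (Dia Dia ((not q and r) and p) implies Dia ((not q and r) and p)):
1. not (Dia Dia ((not q and r) and p) implies Dia ((not q and r) and p)), 0
2. Dia Dia ((not q and r) and p), 0   [neg-implies-rule on 1]
3. not Dia ((not q and r) and p), 0   [neg-implies-rule on 1]
4. not ((not q and r) and p), 0   [neg-Dia-rule on 3 via 0R0]
5. not p, 0   [neg-and-rule on 4 (branches; this branch)]
6. Dia ((not q and r) and p), 1   [Dia-rule on 2: fresh world 1, 0R1]
7. not ((not q and r) and p), 1   [neg-Dia-rule on 3 via 0R1]
8. not p, 1   [neg-and-rule on 7 (branches; this branch)]
9. (not q and r) and p, 2   [Dia-rule on 6: fresh world 2, 1R2]
10. not q and r, 2   [and-rule on 9]
11. p, 2   [and-rule on 9]
12. not q, 2   [and-rule on 10]
13. r, 2   [and-rule on 10]
Accessibility: 0R0, 0R1, 1R0, 1R1, 1R2, 2R1, 2R2
The negation has an open branch (countermodel exists).

Not valid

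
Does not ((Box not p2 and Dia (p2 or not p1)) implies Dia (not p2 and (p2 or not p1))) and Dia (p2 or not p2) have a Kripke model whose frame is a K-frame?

Unsatisfiable

1. not ((Box not p2 and Dia (p2 or not p1)) implies Dia (not p2 and (p2 or not p1))) and Dia (p2 or not p2), w0
2. not ((Box not p2 and Dia (p2 or not p1)) implies Dia (not p2 and (p2 or not p1))), w0   [and-rule on 1]
3. Dia (p2 or not p2), w0   [and-rule on 1]
4. Box not p2 and Dia (p2 or not p1), w0   [neg-implies-rule on 2]
5. not Dia (not p2 and (p2 or not p1)), w0   [neg-implies-rule on 2]
6. Box not p2, w0   [and-rule on 4]
7. Dia (p2 or not p1), w0   [and-rule on 4]
8. p2 or not p2, w1   [Dia-rule on 3: fresh world w1, w0Rw1]
9. not (not p2 and (p2 or not p1)), w1   [neg-Dia-rule on 5 via w0Rw1]
10. not p2, w1   [Box-rule on 6 via w0Rw1]
11. not (p2 or not p1), w1   [neg-and-rule on 9 (branches; this branch)]
12. p1, w1   [neg-or-rule on 11]
13. p2 or not p1, w2   [Dia-rule on 7: fresh world w2, w0Rw2]
14. not (not p2 and (p2 or not p1)), w2   [neg-Dia-rule on 5 via w0Rw2]
15. not p2, w2   [Box-rule on 6 via w0Rw2]
16. not p1, w2   [or-rule on 13 (branches; this branch)]
17. not (p2 or not p1), w2   [neg-and-rule on 14 (branches; this branch)]
18. p1, w2   [neg-or-rule on 17]
Accessibility: w0Rw1, w0Rw2
Branch closes: p1 and not p1 both at w2.
(One branch shown.) All branches close.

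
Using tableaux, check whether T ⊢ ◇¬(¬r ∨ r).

No, not valid

Tableau for the negation ¬◇¬(¬r ∨ r):
1. ¬◇¬(¬r ∨ r), w0
2. ¬r ∨ r, w0
3. r, w0
Accessibility: w0Rw0
The negation has an open branch (countermodel exists).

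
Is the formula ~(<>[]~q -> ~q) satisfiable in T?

1. ~(<>[]~q -> ~q), 0
2. <>[]~q, 0
3. q, 0
4. []~q, 1
5. ~q, 1
Accessibility: 0R0, 0R1, 1R1

Satisfiable (open branch found)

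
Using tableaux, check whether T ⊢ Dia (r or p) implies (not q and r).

Not valid

Tableau for the negation not (Dia (r or p) implies (not q and r)):
1. not (Dia (r or p) implies (not q and r)), u
2. Dia (r or p), u   [neg-implies-rule on 1]
3. not (not q and r), u   [neg-implies-rule on 1]
4. not r, u   [neg-and-rule on 3 (branches; this branch)]
5. r or p, v   [Dia-rule on 2: fresh world v, uRv]
6. p, v   [or-rule on 5 (branches; this branch)]
Accessibility: uRu, uRv, vRv
The negation has an open branch (countermodel exists).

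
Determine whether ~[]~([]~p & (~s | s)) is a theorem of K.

Invalid (countermodel exists)

Tableau for the negation []~([]~p & (~s | s)):
1. []~([]~p & (~s | s)), w0
The negation has an open branch (countermodel exists).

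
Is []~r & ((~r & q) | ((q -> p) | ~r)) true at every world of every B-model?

No, not valid

Tableau for the negation ~([]~r & ((~r & q) | ((q -> p) | ~r))):
1. ~([]~r & ((~r & q) | ((q -> p) | ~r))), w0
2. ~((~r & q) | ((q -> p) | ~r)), w0   [~&-rule on 1 (branches; this branch)]
3. ~(~r & q), w0   [~|-rule on 2]
4. ~((q -> p) | ~r), w0   [~|-rule on 2]
5. ~(q -> p), w0   [~|-rule on 4]
6. r, w0   [~|-rule on 4]
7. q, w0   [~->-rule on 5]
8. ~p, w0   [~->-rule on 5]
Accessibility: w0Rw0
The negation has an open branch (countermodel exists).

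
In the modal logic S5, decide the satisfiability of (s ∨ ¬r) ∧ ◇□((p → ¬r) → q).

Satisfiable (open branch found)

1. (s ∨ ¬r) ∧ ◇□((p → ¬r) → q), w0
2. s ∨ ¬r, w0
3. ◇□((p → ¬r) → q), w0
4. ¬r, w0
5. □((p → ¬r) → q), w1
6. (p → ¬r) → q, w0
7. (p → ¬r) → q, w1
8. q, w0
9. q, w1
Accessibility: w0Rw0, w0Rw1, w1Rw0, w1Rw1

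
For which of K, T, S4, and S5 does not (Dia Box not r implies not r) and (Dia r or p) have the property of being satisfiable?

S5-tableau for the formula:
1. not (Dia Box not r implies not r) and (Dia r or p), u
2. not (Dia Box not r implies not r), u
3. Dia r or p, u
4. Dia Box not r, u
5. r, u
6. p, u
7. Box not r, v
8. not r, u
Accessibility: uRu, uRv, vRu, vRv
Branch closes: r and not r both at u.
Every branch closes (one shown): unsatisfiable in S5.
S4-tableau for the formula:
1. not (Dia Box not r implies not r) and (Dia r or p), u
2. not (Dia Box not r implies not r), u
3. Dia r or p, u
4. Dia Box not r, u
5. r, u
6. p, u
7. Box not r, v
8. not r, v
Accessibility: uRu, uRv, vRv
Complete open branch: satisfiable in S4, hence also in K, T (this S4-model is also a K-model and a T-model).

K, T, S4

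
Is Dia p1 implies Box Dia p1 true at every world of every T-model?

Tableau for the negation not (Dia p1 implies Box Dia p1):
1. not (Dia p1 implies Box Dia p1), w0
2. Dia p1, w0
3. not Box Dia p1, w0
4. p1, w1
5. not Dia p1, w2
6. not p1, w2
Accessibility: w0Rw0, w0Rw1, w0Rw2, w1Rw1, w2Rw2
The negation has an open branch (countermodel exists).

No, not valid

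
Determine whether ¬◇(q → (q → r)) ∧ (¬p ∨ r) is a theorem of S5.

Tableau for the negation ¬(¬◇(q → (q → r)) ∧ (¬p ∨ r)):
1. ¬(¬◇(q → (q → r)) ∧ (¬p ∨ r)), 0
2. ¬(¬p ∨ r), 0   [¬∧-rule on 1 (branches; this branch)]
3. p, 0   [¬∨-rule on 2]
4. ¬r, 0   [¬∨-rule on 2]
Accessibility: 0R0
The negation has an open branch (countermodel exists).

No, not valid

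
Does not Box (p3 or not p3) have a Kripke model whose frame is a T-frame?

1. not Box (p3 or not p3), u
2. not (p3 or not p3), v
3. not p3, v
4. p3, v
Accessibility: uRu, uRv, vRv
Branch closes: p3 and not p3 both at v.
Every branch closes; the branch above is one of them.

Unsatisfiable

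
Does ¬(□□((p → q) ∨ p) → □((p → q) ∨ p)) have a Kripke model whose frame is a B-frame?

1. ¬(□□((p → q) ∨ p) → □((p → q) ∨ p)), w0
2. □□((p → q) ∨ p), w0
3. ¬□((p → q) ∨ p), w0
4. □((p → q) ∨ p), w0
5. (p → q) ∨ p, w0
6. p → q, w0
7. q, w0
8. ¬((p → q) ∨ p), w1
9. ¬(p → q), w1
10. ¬p, w1
11. p, w1
12. ¬q, w1
Accessibility: w0Rw0, w0Rw1, w1Rw0, w1Rw1
Branch closes: p and ¬p both at w1.
All branches of the tableau close; one closing branch shown above.

No, unsatisfiable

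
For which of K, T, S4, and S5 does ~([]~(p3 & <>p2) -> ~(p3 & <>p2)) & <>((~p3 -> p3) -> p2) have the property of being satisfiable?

K-tableau for the formula:
1. ~([]~(p3 & <>p2) -> ~(p3 & <>p2)) & <>((~p3 -> p3) -> p2), u
2. ~([]~(p3 & <>p2) -> ~(p3 & <>p2)), u
3. <>((~p3 -> p3) -> p2), u
4. []~(p3 & <>p2), u
5. p3 & <>p2, u
6. p3, u
7. <>p2, u
8. (~p3 -> p3) -> p2, v
9. ~(p3 & <>p2), v
10. p2, v
11. ~<>p2, v
12. p2, w
13. ~(p3 & <>p2), w
14. ~<>p2, w
Accessibility: uRv, uRw
Complete open branch: satisfiable in K.
T-tableau for the formula:
1. ~([]~(p3 & <>p2) -> ~(p3 & <>p2)) & <>((~p3 -> p3) -> p2), u
2. ~([]~(p3 & <>p2) -> ~(p3 & <>p2)), u
3. <>((~p3 -> p3) -> p2), u
4. []~(p3 & <>p2), u
5. p3 & <>p2, u
6. p3, u
7. <>p2, u
8. ~(p3 & <>p2), u
9. ~<>p2, u
10. ~p2, u
11. (~p3 -> p3) -> p2, v
12. ~(p3 & <>p2), v
13. ~p2, v
14. ~(~p3 -> p3), v
15. ~p3, v
16. ~<>p2, v
17. p2, w
18. ~(p3 & <>p2), w
19. ~p2, w
Accessibility: uRu, uRv, uRw, vRv, wRw
Branch closes: p2 and ~p2 both at w.
Every branch closes (one shown): unsatisfiable in T, hence also in S4, S5 (every S4/S5-frame is a T-frame).

K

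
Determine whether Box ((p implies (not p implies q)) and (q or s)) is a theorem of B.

Invalid (countermodel exists)

Tableau for the negation not Box ((p implies (not p implies q)) and (q or s)):
1. not Box ((p implies (not p implies q)) and (q or s)), w0
2. not ((p implies (not p implies q)) and (q or s)), w1
3. not (q or s), w1
4. not q, w1
5. not s, w1
Accessibility: w0Rw0, w0Rw1, w1Rw0, w1Rw1
The negation has an open branch (countermodel exists).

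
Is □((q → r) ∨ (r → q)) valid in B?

Tableau for the negation ¬□((q → r) ∨ (r → q)):
1. ¬□((q → r) ∨ (r → q)), 0
2. ¬((q → r) ∨ (r → q)), 1
3. ¬(q → r), 1
4. ¬(r → q), 1
5. q, 1
6. ¬r, 1
7. r, 1
8. ¬q, 1
Accessibility: 0R0, 0R1, 1R0, 1R1
Branch closes: r and ¬r both at 1.
Every branch of the negation's tableau closes; the branch above is one of them.

Valid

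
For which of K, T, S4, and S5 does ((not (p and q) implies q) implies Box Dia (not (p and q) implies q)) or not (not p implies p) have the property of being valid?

S5

S4-tableau for the negation not (((not (p and q) implies q) implies Box Dia (not (p and q) implies q)) or not (not p implies p)):
1. not (((not (p and q) implies q) implies Box Dia (not (p and q) implies q)) or not (not p implies p)), 0
2. not ((not (p and q) implies q) implies Box Dia (not (p and q) implies q)), 0
3. not p implies p, 0
4. not (p and q) implies q, 0
5. not Box Dia (not (p and q) implies q), 0
6. p, 0
7. q, 0
8. not Dia (not (p and q) implies q), 1
9. not (not (p and q) implies q), 1
10. not (p and q), 1
11. not q, 1
Accessibility: 0R0, 0R1, 1R1
Complete open branch: countermodel on an S4-frame, so not valid in S4, nor in K, T (the same frame is also a K-frame and a T-frame).
S5-tableau for the negation not (((not (p and q) implies q) implies Box Dia (not (p and q) implies q)) or not (not p implies p)):
1. not (((not (p and q) implies q) implies Box Dia (not (p and q) implies q)) or not (not p implies p)), 0
2. not ((not (p and q) implies q) implies Box Dia (not (p and q) implies q)), 0
3. not p implies p, 0
4. not (p and q) implies q, 0
5. not Box Dia (not (p and q) implies q), 0
6. p, 0
7. p and q, 0
8. q, 0
9. not Dia (not (p and q) implies q), 1
10. not (not (p and q) implies q), 0
11. not (p and q), 0
12. not q, 0
Accessibility: 0R0, 0R1, 1R0, 1R1
Branch closes: q and not q both at 0.
Every branch closes (one shown): valid in S5.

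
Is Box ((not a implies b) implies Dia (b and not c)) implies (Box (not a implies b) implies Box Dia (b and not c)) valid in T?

Valid

Tableau for the negation not (Box ((not a implies b) implies Dia (b and not c)) implies (Box (not a implies b) implies Box Dia (b and not c))):
1. not (Box ((not a implies b) implies Dia (b and not c)) implies (Box (not a implies b) implies Box Dia (b and not c))), 0
2. Box ((not a implies b) implies Dia (b and not c)), 0   [neg-implies-rule on 1]
3. not (Box (not a implies b) implies Box Dia (b and not c)), 0   [neg-implies-rule on 1]
4. Box (not a implies b), 0   [neg-implies-rule on 3]
5. not Box Dia (b and not c), 0   [neg-implies-rule on 3]
6. (not a implies b) implies Dia (b and not c), 0   [Box-rule on 2 via 0R0]
7. not a implies b, 0   [Box-rule on 4 via 0R0]
8. Dia (b and not c), 0   [implies-rule on 6 (branches; this branch)]
9. b, 0   [implies-rule on 7 (branches; this branch)]
10. not Dia (b and not c), 1   [neg-Box-rule on 5: fresh world 1, 0R1]
11. (not a implies b) implies Dia (b and not c), 1   [Box-rule on 2 via 0R1]
12. not a implies b, 1   [Box-rule on 4 via 0R1]
13. not (b and not c), 1   [neg-Dia-rule on 10 via 1R1]
14. Dia (b and not c), 1   [implies-rule on 11 (branches; this branch)]
15. b, 1   [implies-rule on 12 (branches; this branch)]
16. c, 1   [neg-and-rule on 13 (branches; this branch)]
17. b and not c, 2   [Dia-rule on 8: fresh world 2, 0R2]
18. b, 2   [and-rule on 17]
19. not c, 2   [and-rule on 17]
20. (not a implies b) implies Dia (b and not c), 2   [Box-rule on 2 via 0R2]
21. not a implies b, 2   [Box-rule on 4 via 0R2]
22. Dia (b and not c), 2   [implies-rule on 20 (branches; this branch)]
23. b and not c, 3   [Dia-rule on 14: fresh world 3, 1R3]
24. b, 3   [and-rule on 23]
25. not c, 3   [and-rule on 23]
26. not (b and not c), 3   [neg-Dia-rule on 10 via 1R3]
27. c, 3   [neg-and-rule on 26 (branches; this branch)]
Accessibility: 0R0, 0R1, 0R2, 1R1, 1R3, 2R2, 3R3
Branch closes: c and not c both at 3.
All branches of the negation close; one closing branch shown above.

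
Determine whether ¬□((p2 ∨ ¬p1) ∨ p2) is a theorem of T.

Tableau for the negation □((p2 ∨ ¬p1) ∨ p2):
1. □((p2 ∨ ¬p1) ∨ p2), u
2. (p2 ∨ ¬p1) ∨ p2, u   [□-rule on 1 via uRu]
3. p2, u   [∨-rule on 2 (branches; this branch)]
Accessibility: uRu
The negation has an open branch (countermodel exists).

No, not valid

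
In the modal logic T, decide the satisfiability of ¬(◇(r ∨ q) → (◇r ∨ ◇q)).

Unsatisfiable

1. ¬(◇(r ∨ q) → (◇r ∨ ◇q)), 0
2. ◇(r ∨ q), 0
3. ¬(◇r ∨ ◇q), 0
4. ¬◇r, 0
5. ¬◇q, 0
6. ¬r, 0
7. ¬q, 0
8. r ∨ q, 1
9. ¬r, 1
10. ¬q, 1
11. q, 1
Accessibility: 0R0, 0R1, 1R1
Branch closes: q and ¬q both at 1.
(One branch shown.) All branches close.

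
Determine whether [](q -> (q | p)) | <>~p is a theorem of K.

Valid

Tableau for the negation ~([](q -> (q | p)) | <>~p):
1. ~([](q -> (q | p)) | <>~p), u
2. ~[](q -> (q | p)), u
3. ~<>~p, u
4. ~(q -> (q | p)), v
5. q, v
6. ~(q | p), v
7. ~q, v
8. ~p, v
Accessibility: uRv
Branch closes: q and ~q both at v.
Every branch of the negation's tableau closes; the branch above is one of them.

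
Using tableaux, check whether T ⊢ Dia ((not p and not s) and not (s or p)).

Not valid

Tableau for the negation not Dia ((not p and not s) and not (s or p)):
1. not Dia ((not p and not s) and not (s or p)), w0
2. not ((not p and not s) and not (s or p)), w0   [neg-Dia-rule on 1 via w0Rw0]
3. s or p, w0   [neg-and-rule on 2 (branches; this branch)]
4. p, w0   [or-rule on 3 (branches; this branch)]
Accessibility: w0Rw0
The negation has an open branch (countermodel exists).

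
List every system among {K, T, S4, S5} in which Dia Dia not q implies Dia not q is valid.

S4-tableau for the negation not (Dia Dia not q implies Dia not q):
1. not (Dia Dia not q implies Dia not q), u
2. Dia Dia not q, u
3. not Dia not q, u
4. q, u
5. Dia not q, v
6. q, v
7. not q, w
8. q, w
Accessibility: uRu, uRv, uRw, vRv, vRw, wRw
Branch closes: q and not q both at w.
Every branch closes (one shown): valid in S4, hence also in S5 (every theorem of S4 is a theorem of S5).
T-tableau for the negation not (Dia Dia not q implies Dia not q):
1. not (Dia Dia not q implies Dia not q), u
2. Dia Dia not q, u
3. not Dia not q, u
4. q, u
5. Dia not q, v
6. q, v
7. not q, w
Accessibility: uRu, uRv, vRv, vRw, wRw
Complete open branch: countermodel on a T-frame, so not valid in T, nor in K (the same frame is also a K-frame).

S4, S5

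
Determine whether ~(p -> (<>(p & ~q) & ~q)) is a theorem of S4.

Invalid (countermodel exists)

Tableau for the negation p -> (<>(p & ~q) & ~q):
1. p -> (<>(p & ~q) & ~q), u
2. <>(p & ~q) & ~q, u
3. <>(p & ~q), u
4. ~q, u
5. p & ~q, v
6. p, v
7. ~q, v
Accessibility: uRu, uRv, vRv
The negation has an open branch (countermodel exists).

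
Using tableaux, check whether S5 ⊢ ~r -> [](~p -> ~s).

Tableau for the negation ~(~r -> [](~p -> ~s)):
1. ~(~r -> [](~p -> ~s)), w0
2. ~r, w0
3. ~[](~p -> ~s), w0
4. ~(~p -> ~s), w1
5. ~p, w1
6. s, w1
Accessibility: w0Rw0, w0Rw1, w1Rw0, w1Rw1
The negation has an open branch (countermodel exists).

Not valid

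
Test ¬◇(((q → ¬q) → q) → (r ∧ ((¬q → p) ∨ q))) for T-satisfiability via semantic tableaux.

1. ¬◇(((q → ¬q) → q) → (r ∧ ((¬q → p) ∨ q))), u
2. ¬(((q → ¬q) → q) → (r ∧ ((¬q → p) ∨ q))), u   [¬◇-rule on 1 via uRu]
3. (q → ¬q) → q, u   [¬→-rule on 2]
4. ¬(r ∧ ((¬q → p) ∨ q)), u   [¬→-rule on 2]
5. q, u   [→-rule on 3 (branches; this branch)]
6. ¬r, u   [¬∧-rule on 4 (branches; this branch)]
Accessibility: uRu

Satisfiable (open branch found)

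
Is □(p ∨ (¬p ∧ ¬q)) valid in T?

No, not valid

Tableau for the negation ¬□(p ∨ (¬p ∧ ¬q)):
1. ¬□(p ∨ (¬p ∧ ¬q)), u
2. ¬(p ∨ (¬p ∧ ¬q)), v
3. ¬p, v
4. ¬(¬p ∧ ¬q), v
5. q, v
Accessibility: uRu, uRv, vRv
The negation has an open branch (countermodel exists).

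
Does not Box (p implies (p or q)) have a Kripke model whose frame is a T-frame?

1. not Box (p implies (p or q)), w0
2. not (p implies (p or q)), w1
3. p, w1
4. not (p or q), w1
5. not p, w1
6. not q, w1
Accessibility: w0Rw0, w0Rw1, w1Rw1
Branch closes: p and not p both at w1.
(One branch shown.) All branches close.

No, unsatisfiable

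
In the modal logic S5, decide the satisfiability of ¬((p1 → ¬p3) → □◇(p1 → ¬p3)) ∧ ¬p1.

1. ¬((p1 → ¬p3) → □◇(p1 → ¬p3)) ∧ ¬p1, w0
2. ¬((p1 → ¬p3) → □◇(p1 → ¬p3)), w0   [∧-rule on 1]
3. ¬p1, w0   [∧-rule on 1]
4. p1 → ¬p3, w0   [¬→-rule on 2]
5. ¬□◇(p1 → ¬p3), w0   [¬→-rule on 2]
6. ¬p3, w0   [→-rule on 4 (branches; this branch)]
7. ¬◇(p1 → ¬p3), w1   [¬□-rule on 5: fresh world w1, w0Rw1]
8. ¬(p1 → ¬p3), w0   [¬◇-rule on 7 via w1Rw0]
9. p1, w0   [¬→-rule on 8]
10. p3, w0   [¬→-rule on 8]
Accessibility: w0Rw0, w0Rw1, w1Rw0, w1Rw1
Branch closes: p1 and ¬p1 both at w0.
Every branch closes; the branch above is one of them.

Unsatisfiable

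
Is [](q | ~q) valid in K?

Tableau for the negation ~[](q | ~q):
1. ~[](q | ~q), w0
2. ~(q | ~q), w1
3. ~q, w1
4. q, w1
Accessibility: w0Rw1
Branch closes: q and ~q both at w1.
All branches of the negation close; one closing branch shown above.

Valid in K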